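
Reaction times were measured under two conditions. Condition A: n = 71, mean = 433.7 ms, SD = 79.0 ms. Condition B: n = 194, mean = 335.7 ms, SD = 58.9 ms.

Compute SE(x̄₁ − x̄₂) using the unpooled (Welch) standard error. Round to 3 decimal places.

SE₁ = s₁/√n₁ = 79.0/√71 = 9.3756; SE₂ = 58.9/√194 = 4.2288.
Independent samples, unequal variances: SE_diff = √(SE₁² + SE₂²) = √(87.90187536 + 17.88274944) = 10.2852.

10.285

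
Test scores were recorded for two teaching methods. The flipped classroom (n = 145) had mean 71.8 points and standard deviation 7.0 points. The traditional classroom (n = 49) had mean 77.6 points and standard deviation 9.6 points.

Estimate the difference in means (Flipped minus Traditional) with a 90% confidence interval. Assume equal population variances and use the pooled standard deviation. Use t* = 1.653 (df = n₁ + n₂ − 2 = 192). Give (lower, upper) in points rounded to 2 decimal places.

(-7.91, -3.69)

Pooled variance s_p² = [144·7.0² + 48·9.6²] / (145+49−2) = 59.7900, so s_p = 7.7324.
SE_diff = s_p·√(1/n₁ + 1/n₂) = 7.7324·√(1/145 + 1/49) = 1.2777.
t* = 1.653; margin = 1.653 × 1.2777 = 2.1120.
Difference = 71.8 − 77.6 = -5.8000.
-5.8000 ± 2.1120 → (-7.91, -3.69).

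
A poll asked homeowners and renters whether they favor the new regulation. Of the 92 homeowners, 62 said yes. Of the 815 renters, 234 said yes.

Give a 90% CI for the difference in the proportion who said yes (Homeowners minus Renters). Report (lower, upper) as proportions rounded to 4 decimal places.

p̂₁ = 62/92 = 0.6739 and p̂₂ = 234/815 = 0.2871.
SE₁ = √(p̂₁(1−p̂₁)/n₁) = √(0.6739·0.3261/92) = 0.04887; SE₂ = √(0.2871·0.7129/815) = 0.01585.
Independent samples: SE of the difference = √(SE₁² + SE₂²) = √(0.0023882769 + 0.0002512225) = 0.05138.
z* for 90% confidence is 1.645, so the margin of error is 1.645 × 0.05138 = 0.08452.
Point estimate p̂₁ − p̂₂ = 0.6739 − 0.2871 = 0.3868.
0.3868 ± 0.08452 → (0.3023, 0.4713).

(0.3023, 0.4713)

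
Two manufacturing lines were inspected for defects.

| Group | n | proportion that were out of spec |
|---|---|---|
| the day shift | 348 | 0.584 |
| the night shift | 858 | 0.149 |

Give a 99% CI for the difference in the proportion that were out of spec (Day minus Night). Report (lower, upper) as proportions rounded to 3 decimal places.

SE₁ = √(p̂₁(1−p̂₁)/n₁) = √(0.5840·0.4160/348) = 0.02642; SE₂ = √(0.1490·0.8510/858) = 0.01216.
Independent samples: SE of the difference = √(SE₁² + SE₂²) = √(0.0006980164 + 0.0001478656) = 0.02908.
z* for 99% confidence is 2.576, so the margin of error is 2.576 × 0.02908 = 0.07491.
Point estimate p̂₁ − p̂₂ = 0.5840 − 0.1490 = 0.4350.
0.4350 ± 0.07491 → (0.360, 0.510).

(0.360, 0.510)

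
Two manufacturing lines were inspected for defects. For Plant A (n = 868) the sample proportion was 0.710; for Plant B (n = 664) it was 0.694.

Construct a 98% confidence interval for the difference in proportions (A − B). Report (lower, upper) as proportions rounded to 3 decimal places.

SE₁ = √(p̂₁(1−p̂₁)/n₁) = √(0.7100·0.2900/868) = 0.01540; SE₂ = √(0.6940·0.3060/664) = 0.01788.
Independent samples: SE of the difference = √(SE₁² + SE₂²) = √(0.00023716 + 0.0003196944) = 0.02360.
z* for 98% confidence is 2.326, so the margin of error is 2.326 × 0.02360 = 0.05489.
Point estimate p̂₁ − p̂₂ = 0.7100 − 0.6940 = 0.0160.
0.0160 ± 0.05489 → (-0.039, 0.071).

(-0.039, 0.071)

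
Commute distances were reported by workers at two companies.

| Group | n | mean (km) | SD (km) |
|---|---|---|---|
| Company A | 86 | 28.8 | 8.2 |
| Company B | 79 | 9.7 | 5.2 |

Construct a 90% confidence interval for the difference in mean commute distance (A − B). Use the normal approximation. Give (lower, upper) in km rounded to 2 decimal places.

(17.36, 20.84)

Standard errors of each mean: 8.2/√86 = 0.8842 and 5.2/√79 = 0.5850.
SE(x̄₁ − x̄₂) = √(0.8842² + 0.5850²) = 1.0602 for independent samples with unequal variances.
With z* = 1.645, the margin is 1.645 × 1.0602 = 1.7440.
x̄₁ − x̄₂ = 28.8 − 9.7 = 19.1000; the interval is 19.1000 ± 1.7440 = (17.36, 20.84).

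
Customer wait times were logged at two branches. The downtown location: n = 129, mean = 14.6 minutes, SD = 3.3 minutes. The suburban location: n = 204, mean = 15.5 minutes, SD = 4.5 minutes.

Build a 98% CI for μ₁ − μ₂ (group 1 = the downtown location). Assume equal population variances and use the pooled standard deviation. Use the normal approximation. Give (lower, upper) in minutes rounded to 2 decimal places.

s_p = √[((n₁−1)s₁² + (n₂−1)s₂²)/(n₁+n₂−2)] = √[(128·3.3² + 203·4.5²)/331] = 4.0780.
SE = 4.0780·√(1/129 + 1/204) = 0.4587.
With z* = 2.326, margin = 2.326 × 0.4587 = 1.0669.
x̄₁ − x̄₂ = 14.6 − 15.5 = -0.9000; interval -0.9000 ± 1.0669 = (-1.97, 0.17).

(-1.97, 0.17)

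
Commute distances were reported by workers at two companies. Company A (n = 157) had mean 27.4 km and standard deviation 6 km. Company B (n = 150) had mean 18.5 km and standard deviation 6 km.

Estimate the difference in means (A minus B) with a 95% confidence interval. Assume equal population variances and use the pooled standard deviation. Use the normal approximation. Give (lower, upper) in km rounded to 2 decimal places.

(7.56, 10.24)

s_p = √[((n₁−1)s₁² + (n₂−1)s₂²)/(n₁+n₂−2)] = √[(156·6² + 149·6²)/305] = 6.0000.
SE = 6.0000·√(1/157 + 1/150) = 0.6851.
With z* = 1.960, margin = 1.960 × 0.6851 = 1.3428.
x̄₁ − x̄₂ = 27.4 − 18.5 = 8.9000; interval 8.9000 ± 1.3428 = (7.56, 10.24).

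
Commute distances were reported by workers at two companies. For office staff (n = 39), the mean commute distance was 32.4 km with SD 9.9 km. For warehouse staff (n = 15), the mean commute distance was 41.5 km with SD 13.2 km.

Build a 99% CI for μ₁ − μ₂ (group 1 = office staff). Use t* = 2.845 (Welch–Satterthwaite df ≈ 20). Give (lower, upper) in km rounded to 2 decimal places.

(-19.79, 1.59)

Per-group SEs: s₁/√n₁ = 9.9/√39 = 1.5853, s₂/√n₂ = 13.2/√15 = 3.4082.
Unpooled SE of the difference: √(2.51317609 + 11.61582724) = 3.7589.
Margin of error = t* · SE = 2.845 × 3.7589 = 10.6941.
x̄₁ − x̄₂ = 32.4 − 41.5 = -9.1000.
CI: -9.1000 ± 10.6941 = (-19.79, 1.59).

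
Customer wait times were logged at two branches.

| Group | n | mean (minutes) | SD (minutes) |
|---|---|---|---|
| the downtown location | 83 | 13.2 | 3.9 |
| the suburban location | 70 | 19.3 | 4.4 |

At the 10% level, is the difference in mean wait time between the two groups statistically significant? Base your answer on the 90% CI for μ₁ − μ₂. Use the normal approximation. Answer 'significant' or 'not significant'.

significant

SE₁ = s₁/√n₁ = 3.9/√83 = 0.4281; SE₂ = 4.4/√70 = 0.5259.
Independent samples, unequal variances: SE_diff = √(SE₁² + SE₂²) = √(0.18326961 + 0.27657081) = 0.6781.
z* = 1.645, so margin of error = 1.645 × 0.6781 = 1.1155.
Difference in means = 13.2 − 19.3 = -6.1000.
-6.1000 ± 1.1155 → (-7.2155, -4.9845).
The interval (-7.2155, -4.9845) does not contain 0, so the difference is significant.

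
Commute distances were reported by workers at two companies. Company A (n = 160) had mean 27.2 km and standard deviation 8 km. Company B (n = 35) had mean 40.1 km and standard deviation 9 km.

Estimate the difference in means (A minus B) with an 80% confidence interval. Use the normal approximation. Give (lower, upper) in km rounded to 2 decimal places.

Per-group SEs: s₁/√n₁ = 8/√160 = 0.6325, s₂/√n₂ = 9/√35 = 1.5213.
Unpooled SE of the difference: √(0.40005625 + 2.31435369) = 1.6475.
Margin of error = z* · SE = 1.282 × 1.6475 = 2.1121.
x̄₁ − x̄₂ = 27.2 − 40.1 = -12.9000.
CI: -12.9000 ± 2.1121 = (-15.01, -10.79).

(-15.01, -10.79)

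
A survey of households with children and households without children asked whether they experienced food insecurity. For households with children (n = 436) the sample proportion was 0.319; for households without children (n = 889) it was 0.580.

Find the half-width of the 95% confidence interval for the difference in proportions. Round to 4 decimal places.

The two standard errors are √(0.3190×0.6810/436) = 0.02232 and √(0.5800×0.4200/889) = 0.01655.
Because the samples are independent, SE_diff = √(0.02232² + 0.01655²) = 0.02779.
Using z* = 1.960 for 95%, ME = 1.960 × 0.02779 = 0.05447.

0.0545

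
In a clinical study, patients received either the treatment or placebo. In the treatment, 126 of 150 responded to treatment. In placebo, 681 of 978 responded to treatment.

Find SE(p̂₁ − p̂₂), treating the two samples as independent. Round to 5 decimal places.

0.03335

Sample proportions: 126/150 = 0.8400, 681/978 = 0.6963.
Each SE is √(p̂(1−p̂)/n): √(0.8400·0.1600/150) = 0.02993 and √(0.6963·0.3037/978) = 0.01470.
SE(p̂₁ − p̂₂) = √(SE₁² + SE₂²) = √(0.0008958049 + 0.00021609) = 0.03335, since the two samples are independent.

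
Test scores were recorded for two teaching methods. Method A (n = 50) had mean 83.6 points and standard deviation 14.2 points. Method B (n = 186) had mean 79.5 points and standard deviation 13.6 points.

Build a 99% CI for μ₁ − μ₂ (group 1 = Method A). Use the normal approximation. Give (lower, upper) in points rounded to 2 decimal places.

(-1.68, 9.88)

Per-group SEs: s₁/√n₁ = 14.2/√50 = 2.0082, s₂/√n₂ = 13.6/√186 = 0.9972.
Unpooled SE of the difference: √(4.03286724 + 0.99440784) = 2.2422.
Margin of error = z* · SE = 2.576 × 2.2422 = 5.7759.
x̄₁ − x̄₂ = 83.6 − 79.5 = 4.1000.
CI: 4.1000 ± 5.7759 = (-1.68, 9.88).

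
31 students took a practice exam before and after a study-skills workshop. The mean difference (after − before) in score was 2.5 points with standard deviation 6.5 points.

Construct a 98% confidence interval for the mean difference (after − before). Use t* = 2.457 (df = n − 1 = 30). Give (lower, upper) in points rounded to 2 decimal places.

Paired design: SE = s_d/√n = 6.5/√31 = 1.1674.
t* = 2.457; margin of error = 2.457 × 1.1674 = 2.8683.
2.5 ± 2.8683 → (-0.37, 5.37).

(-0.37, 5.37)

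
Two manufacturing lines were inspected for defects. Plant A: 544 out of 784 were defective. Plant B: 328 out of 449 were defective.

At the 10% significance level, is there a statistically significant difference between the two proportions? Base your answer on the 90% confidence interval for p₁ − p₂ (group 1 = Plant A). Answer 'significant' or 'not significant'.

Sample proportions: 544/784 = 0.6939, 328/449 = 0.7305.
Each SE is √(p̂(1−p̂)/n): √(0.6939·0.3061/784) = 0.01646 and √(0.7305·0.2695/449) = 0.02094.
SE(p̂₁ − p̂₂) = √(SE₁² + SE₂²) = √(0.0002709316 + 0.0004384836) = 0.02663, since the two samples are independent.
At 90% confidence z* = 1.645; margin = 1.645 × 0.02663 = 0.04381.
The difference is 0.6939 − 0.7305 = -0.0366, so the interval is -0.0366 ± 0.04381 = (-0.08041, 0.00721).
The interval (-0.08041, 0.00721) contains 0, so the difference is not significant.

not significant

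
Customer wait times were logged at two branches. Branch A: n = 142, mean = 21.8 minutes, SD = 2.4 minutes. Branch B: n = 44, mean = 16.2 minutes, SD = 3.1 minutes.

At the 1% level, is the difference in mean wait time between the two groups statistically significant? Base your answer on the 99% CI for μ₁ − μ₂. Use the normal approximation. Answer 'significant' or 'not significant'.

significant

Per-group SEs: s₁/√n₁ = 2.4/√142 = 0.2014, s₂/√n₂ = 3.1/√44 = 0.4673.
Unpooled SE of the difference: √(0.04056196 + 0.21836929) = 0.5089.
Margin of error = z* · SE = 2.576 × 0.5089 = 1.3109.
x̄₁ − x̄₂ = 21.8 − 16.2 = 5.6000.
CI: 5.6000 ± 1.3109 = (4.2891, 6.9109).
The interval (4.2891, 6.9109) does not contain 0, so the difference is significant.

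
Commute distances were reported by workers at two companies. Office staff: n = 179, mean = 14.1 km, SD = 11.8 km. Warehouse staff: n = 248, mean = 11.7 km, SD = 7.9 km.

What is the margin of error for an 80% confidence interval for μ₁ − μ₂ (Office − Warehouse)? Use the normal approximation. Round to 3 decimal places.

Standard errors of each mean: 11.8/√179 = 0.8820 and 7.9/√248 = 0.5017.
SE(x̄₁ − x̄₂) = √(0.8820² + 0.5017²) = 1.0147 for independent samples with unequal variances.
With z* = 1.282, the margin is 1.282 × 1.0147 = 1.3008.

1.301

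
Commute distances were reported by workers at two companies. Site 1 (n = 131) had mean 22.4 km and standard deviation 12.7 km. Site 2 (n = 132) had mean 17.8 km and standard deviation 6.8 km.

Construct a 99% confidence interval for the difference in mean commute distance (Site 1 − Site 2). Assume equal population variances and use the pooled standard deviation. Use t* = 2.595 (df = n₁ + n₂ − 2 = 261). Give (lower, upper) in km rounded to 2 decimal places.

(1.34, 7.86)

Pooled variance s_p² = [130·12.7² + 131·6.8²] / (131+132−2) = 103.5446, so s_p = 10.1757.
SE_diff = s_p·√(1/n₁ + 1/n₂) = 10.1757·√(1/131 + 1/132) = 1.2549.
t* = 2.595; margin = 2.595 × 1.2549 = 3.2565.
Difference = 22.4 − 17.8 = 4.6000.
4.6000 ± 3.2565 → (1.34, 7.86).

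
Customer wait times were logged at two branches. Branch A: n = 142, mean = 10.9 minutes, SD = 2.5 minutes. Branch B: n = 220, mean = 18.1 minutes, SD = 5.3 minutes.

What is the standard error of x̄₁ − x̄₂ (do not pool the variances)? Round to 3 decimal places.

0.414

Per-group SEs: s₁/√n₁ = 2.5/√142 = 0.2098, s₂/√n₂ = 5.3/√220 = 0.3573.
Unpooled SE of the difference: √(0.04401604 + 0.12766329) = 0.4143.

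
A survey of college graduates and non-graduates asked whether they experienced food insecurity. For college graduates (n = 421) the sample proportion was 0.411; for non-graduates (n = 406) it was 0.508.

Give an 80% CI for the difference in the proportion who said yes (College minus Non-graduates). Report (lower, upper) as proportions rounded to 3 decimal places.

The two standard errors are √(0.4110×0.5890/421) = 0.02398 and √(0.5080×0.4920/406) = 0.02481.
Because the samples are independent, SE_diff = √(0.02398² + 0.02481²) = 0.03450.
Using z* = 1.282 for 80%, ME = 1.282 × 0.03450 = 0.04423.
p̂₁ − p̂₂ = -0.0970; interval -0.0970 ± 0.04423 gives (-0.141, -0.053).

(-0.141, -0.053)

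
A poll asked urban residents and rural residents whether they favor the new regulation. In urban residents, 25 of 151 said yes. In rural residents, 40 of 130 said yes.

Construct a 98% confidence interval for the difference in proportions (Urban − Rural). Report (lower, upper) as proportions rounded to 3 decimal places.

First, p̂₁ = 25/151 = 0.1656; p̂₂ = 40/130 = 0.3077.
The two standard errors are √(0.1656×0.8344/151) = 0.03025 and √(0.3077×0.6923/130) = 0.04048.
Because the samples are independent, SE_diff = √(0.03025² + 0.04048²) = 0.05053.
Using z* = 2.326 for 98%, ME = 2.326 × 0.05053 = 0.11753.
p̂₁ − p̂₂ = -0.1421; interval -0.1421 ± 0.11753 gives (-0.260, -0.025).

(-0.260, -0.025)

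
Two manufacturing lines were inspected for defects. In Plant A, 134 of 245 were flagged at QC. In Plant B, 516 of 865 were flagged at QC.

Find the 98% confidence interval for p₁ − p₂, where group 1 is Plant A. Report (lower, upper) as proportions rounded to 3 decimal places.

p̂₁ = 134/245 = 0.5469 and p̂₂ = 516/865 = 0.5965.
SE₁ = √(p̂₁(1−p̂₁)/n₁) = √(0.5469·0.4531/245) = 0.03180; SE₂ = √(0.5965·0.4035/865) = 0.01668.
Independent samples: SE of the difference = √(SE₁² + SE₂²) = √(0.00101124 + 0.0002782224) = 0.03591.
z* for 98% confidence is 2.326, so the margin of error is 2.326 × 0.03591 = 0.08353.
Point estimate p̂₁ − p̂₂ = 0.5469 − 0.5965 = -0.0496.
-0.0496 ± 0.08353 → (-0.133, 0.034).

(-0.133, 0.034)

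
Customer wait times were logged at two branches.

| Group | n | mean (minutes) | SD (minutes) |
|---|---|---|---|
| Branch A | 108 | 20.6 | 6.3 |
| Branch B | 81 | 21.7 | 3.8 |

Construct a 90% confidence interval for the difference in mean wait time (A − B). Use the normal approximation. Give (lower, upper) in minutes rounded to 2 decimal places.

(-2.32, 0.12)

SE₁ = s₁/√n₁ = 6.3/√108 = 0.6062; SE₂ = 3.8/√81 = 0.4222.
Independent samples, unequal variances: SE_diff = √(SE₁² + SE₂²) = √(0.36747844 + 0.17825284) = 0.7387.
z* = 1.645, so margin of error = 1.645 × 0.7387 = 1.2152.
Difference in means = 20.6 − 21.7 = -1.1000.
-1.1000 ± 1.2152 → (-2.32, 0.12).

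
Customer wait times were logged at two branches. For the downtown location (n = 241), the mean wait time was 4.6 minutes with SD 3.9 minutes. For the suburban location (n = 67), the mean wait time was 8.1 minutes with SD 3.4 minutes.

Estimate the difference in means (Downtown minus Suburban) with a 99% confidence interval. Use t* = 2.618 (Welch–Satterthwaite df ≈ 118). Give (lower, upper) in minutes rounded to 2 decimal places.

(-4.77, -2.23)

SE₁ = s₁/√n₁ = 3.9/√241 = 0.2512; SE₂ = 3.4/√67 = 0.4154.
Independent samples, unequal variances: SE_diff = √(SE₁² + SE₂²) = √(0.06310144 + 0.17255716) = 0.4854.
t* = 2.618, so margin of error = 2.618 × 0.4854 = 1.2708.
Difference in means = 4.6 − 8.1 = -3.5000.
-3.5000 ± 1.2708 → (-4.77, -2.23).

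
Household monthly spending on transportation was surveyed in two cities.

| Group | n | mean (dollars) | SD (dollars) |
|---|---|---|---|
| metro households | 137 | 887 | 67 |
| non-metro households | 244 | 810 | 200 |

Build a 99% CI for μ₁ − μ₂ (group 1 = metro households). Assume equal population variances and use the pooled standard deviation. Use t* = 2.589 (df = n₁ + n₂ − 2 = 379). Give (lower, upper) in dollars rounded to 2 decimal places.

s_p = √[((n₁−1)s₁² + (n₂−1)s₂²)/(n₁+n₂−2)] = √[(136·67² + 243·200²)/379] = 165.0977.
SE = 165.0977·√(1/137 + 1/244) = 17.6258.
With t* = 2.589, margin = 2.589 × 17.6258 = 45.6332.
x̄₁ − x̄₂ = 887 − 810 = 77.0000; interval 77.0000 ± 45.6332 = (31.37, 122.63).

(31.37, 122.63)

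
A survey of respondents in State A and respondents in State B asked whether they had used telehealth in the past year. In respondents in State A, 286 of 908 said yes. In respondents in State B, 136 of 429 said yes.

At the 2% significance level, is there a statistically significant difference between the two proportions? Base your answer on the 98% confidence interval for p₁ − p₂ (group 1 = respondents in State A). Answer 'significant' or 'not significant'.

not significant

Sample proportions: 286/908 = 0.3150, 136/429 = 0.3170.
Each SE is √(p̂(1−p̂)/n): √(0.3150·0.6850/908) = 0.01542 and √(0.3170·0.6830/429) = 0.02247.
SE(p̂₁ − p̂₂) = √(SE₁² + SE₂²) = √(0.0002377764 + 0.0005049009) = 0.02725, since the two samples are independent.
At 98% confidence z* = 2.326; margin = 2.326 × 0.02725 = 0.06338.
The difference is 0.3150 − 0.3170 = -0.0020, so the interval is -0.0020 ± 0.06338 = (-0.06538, 0.06138).
The interval (-0.06538, 0.06138) contains 0, so the difference is not significant.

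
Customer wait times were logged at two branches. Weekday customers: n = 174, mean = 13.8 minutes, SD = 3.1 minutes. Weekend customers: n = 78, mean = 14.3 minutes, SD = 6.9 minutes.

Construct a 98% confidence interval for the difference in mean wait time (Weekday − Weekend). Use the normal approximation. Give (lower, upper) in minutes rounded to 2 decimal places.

(-2.40, 1.40)

Standard errors of each mean: 3.1/√174 = 0.2350 and 6.9/√78 = 0.7813.
SE(x̄₁ − x̄₂) = √(0.2350² + 0.7813²) = 0.8159 for independent samples with unequal variances.
With z* = 2.326, the margin is 2.326 × 0.8159 = 1.8978.
x̄₁ − x̄₂ = 13.8 − 14.3 = -0.5000; the interval is -0.5000 ± 1.8978 = (-2.40, 1.40).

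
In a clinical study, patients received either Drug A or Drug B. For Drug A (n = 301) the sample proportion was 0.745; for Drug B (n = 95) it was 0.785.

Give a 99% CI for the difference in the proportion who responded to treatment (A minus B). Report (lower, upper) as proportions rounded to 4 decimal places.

Each SE is √(p̂(1−p̂)/n): √(0.7450·0.2550/301) = 0.02512 and √(0.7850·0.2150/95) = 0.04215.
SE(p̂₁ − p̂₂) = √(SE₁² + SE₂²) = √(0.0006310144 + 0.0017766225) = 0.04907, since the two samples are independent.
At 99% confidence z* = 2.576; margin = 2.576 × 0.04907 = 0.12640.
The difference is 0.7450 − 0.7850 = -0.0400, so the interval is -0.0400 ± 0.12640 = (-0.1664, 0.0864).

(-0.1664, 0.0864)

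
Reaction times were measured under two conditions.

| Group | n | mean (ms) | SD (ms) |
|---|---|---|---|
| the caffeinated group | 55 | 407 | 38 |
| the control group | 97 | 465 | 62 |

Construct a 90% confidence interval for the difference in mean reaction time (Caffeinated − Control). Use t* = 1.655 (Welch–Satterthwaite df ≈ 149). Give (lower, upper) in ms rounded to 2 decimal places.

SE₁ = s₁/√n₁ = 38/√55 = 5.1239; SE₂ = 62/√97 = 6.2951.
Independent samples, unequal variances: SE_diff = √(SE₁² + SE₂²) = √(26.25435121 + 39.62828401) = 8.1168.
t* = 1.655, so margin of error = 1.655 × 8.1168 = 13.4333.
Difference in means = 407 − 465 = -58.0000.
-58.0000 ± 13.4333 → (-71.43, -44.57).

(-71.43, -44.57)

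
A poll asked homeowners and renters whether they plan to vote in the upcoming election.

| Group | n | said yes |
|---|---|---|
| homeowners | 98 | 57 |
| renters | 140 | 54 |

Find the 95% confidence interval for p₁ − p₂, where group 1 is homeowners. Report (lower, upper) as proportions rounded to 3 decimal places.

Sample proportions: 57/98 = 0.5816, 54/140 = 0.3857.
Each SE is √(p̂(1−p̂)/n): √(0.5816·0.4184/98) = 0.04983 and √(0.3857·0.6143/140) = 0.04114.
SE(p̂₁ − p̂₂) = √(SE₁² + SE₂²) = √(0.0024830289 + 0.0016924996) = 0.06462, since the two samples are independent.
At 95% confidence z* = 1.960; margin = 1.960 × 0.06462 = 0.12666.
The difference is 0.5816 − 0.3857 = 0.1959, so the interval is 0.1959 ± 0.12666 = (0.069, 0.323).

(0.069, 0.323)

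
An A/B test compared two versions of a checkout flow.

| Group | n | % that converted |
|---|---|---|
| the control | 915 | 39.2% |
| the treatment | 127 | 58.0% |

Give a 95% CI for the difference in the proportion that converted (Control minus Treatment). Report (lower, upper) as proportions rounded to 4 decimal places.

(-0.2795, -0.0965)

The two standard errors are √(0.3920×0.6080/915) = 0.01614 and √(0.5800×0.4200/127) = 0.04380.
Because the samples are independent, SE_diff = √(0.01614² + 0.04380²) = 0.04668.
Using z* = 1.960 for 95%, ME = 1.960 × 0.04668 = 0.09149.
p̂₁ − p̂₂ = -0.1880; interval -0.1880 ± 0.09149 gives (-0.2795, -0.0965).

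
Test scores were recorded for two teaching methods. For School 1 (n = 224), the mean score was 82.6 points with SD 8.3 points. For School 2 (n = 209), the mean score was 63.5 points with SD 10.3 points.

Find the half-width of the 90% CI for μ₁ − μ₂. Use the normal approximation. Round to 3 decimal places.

1.485

Per-group SEs: s₁/√n₁ = 8.3/√224 = 0.5546, s₂/√n₂ = 10.3/√209 = 0.7125.
Unpooled SE of the difference: √(0.30758116 + 0.50765625) = 0.9029.
Margin of error = z* · SE = 1.645 × 0.9029 = 1.4853.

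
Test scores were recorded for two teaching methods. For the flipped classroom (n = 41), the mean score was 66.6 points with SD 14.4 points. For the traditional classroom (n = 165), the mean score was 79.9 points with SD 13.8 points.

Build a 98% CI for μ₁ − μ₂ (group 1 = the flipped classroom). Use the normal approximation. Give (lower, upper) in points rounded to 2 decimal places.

(-19.10, -7.50)

Standard errors of each mean: 14.4/√41 = 2.2489 and 13.8/√165 = 1.0743.
SE(x̄₁ − x̄₂) = √(2.2489² + 1.0743²) = 2.4923 for independent samples with unequal variances.
With z* = 2.326, the margin is 2.326 × 2.4923 = 5.7971.
x̄₁ − x̄₂ = 66.6 − 79.9 = -13.3000; the interval is -13.3000 ± 5.7971 = (-19.10, -7.50).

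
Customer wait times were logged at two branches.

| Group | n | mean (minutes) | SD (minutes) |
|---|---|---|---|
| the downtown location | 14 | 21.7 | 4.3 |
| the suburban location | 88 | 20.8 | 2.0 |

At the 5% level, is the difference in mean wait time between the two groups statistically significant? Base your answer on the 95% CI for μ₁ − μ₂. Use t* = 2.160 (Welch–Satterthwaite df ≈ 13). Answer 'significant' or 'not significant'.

not significant

Per-group SEs: s₁/√n₁ = 4.3/√14 = 1.1492, s₂/√n₂ = 2.0/√88 = 0.2132.
Unpooled SE of the difference: √(1.32066064 + 0.04545424) = 1.1688.
Margin of error = t* · SE = 2.160 × 1.1688 = 2.5246.
x̄₁ − x̄₂ = 21.7 − 20.8 = 0.9000.
CI: 0.9000 ± 2.5246 = (-1.6246, 3.4246).
The interval (-1.6246, 3.4246) contains 0, so the difference is not significant.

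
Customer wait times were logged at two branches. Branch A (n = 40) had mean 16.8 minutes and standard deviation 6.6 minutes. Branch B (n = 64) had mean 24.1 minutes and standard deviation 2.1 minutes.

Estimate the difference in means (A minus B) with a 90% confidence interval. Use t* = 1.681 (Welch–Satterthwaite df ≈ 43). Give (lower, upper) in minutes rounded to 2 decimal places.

(-9.11, -5.49)

Per-group SEs: s₁/√n₁ = 6.6/√40 = 1.0436, s₂/√n₂ = 2.1/√64 = 0.2625.
Unpooled SE of the difference: √(1.08910096 + 0.06890625) = 1.0761.
Margin of error = t* · SE = 1.681 × 1.0761 = 1.8089.
x̄₁ − x̄₂ = 16.8 − 24.1 = -7.3000.
CI: -7.3000 ± 1.8089 = (-9.11, -5.49).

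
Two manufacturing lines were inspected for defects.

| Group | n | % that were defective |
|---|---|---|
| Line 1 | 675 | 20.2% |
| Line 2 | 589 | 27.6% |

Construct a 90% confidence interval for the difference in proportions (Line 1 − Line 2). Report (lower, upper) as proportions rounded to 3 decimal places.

(-0.114, -0.034)

SE₁ = √(p̂₁(1−p̂₁)/n₁) = √(0.2020·0.7980/675) = 0.01545; SE₂ = √(0.2760·0.7240/589) = 0.01842.
Independent samples: SE of the difference = √(SE₁² + SE₂²) = √(0.0002387025 + 0.0003392964) = 0.02404.
z* for 90% confidence is 1.645, so the margin of error is 1.645 × 0.02404 = 0.03955.
Point estimate p̂₁ − p̂₂ = 0.2020 − 0.2760 = -0.0740.
-0.0740 ± 0.03955 → (-0.114, -0.034).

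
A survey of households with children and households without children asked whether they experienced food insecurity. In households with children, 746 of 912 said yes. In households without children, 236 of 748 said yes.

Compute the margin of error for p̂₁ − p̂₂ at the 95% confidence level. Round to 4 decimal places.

0.0417

First, p̂₁ = 746/912 = 0.8180; p̂₂ = 236/748 = 0.3155.
The two standard errors are √(0.8180×0.1820/912) = 0.01278 and √(0.3155×0.6845/748) = 0.01699.
Because the samples are independent, SE_diff = √(0.01278² + 0.01699²) = 0.02126.
Using z* = 1.960 for 95%, ME = 1.960 × 0.02126 = 0.04167.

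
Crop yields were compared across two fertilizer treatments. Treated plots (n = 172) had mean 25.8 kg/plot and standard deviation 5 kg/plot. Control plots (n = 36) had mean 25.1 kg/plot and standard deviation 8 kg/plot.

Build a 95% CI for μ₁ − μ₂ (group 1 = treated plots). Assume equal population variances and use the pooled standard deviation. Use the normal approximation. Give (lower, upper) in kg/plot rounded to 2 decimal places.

s_p = √[((n₁−1)s₁² + (n₂−1)s₂²)/(n₁+n₂−2)] = √[(171·5² + 35·8²)/206] = 5.6237.
SE = 5.6237·√(1/172 + 1/36) = 1.0307.
With z* = 1.960, margin = 1.960 × 1.0307 = 2.0202.
x̄₁ − x̄₂ = 25.8 − 25.1 = 0.7000; interval 0.7000 ± 2.0202 = (-1.32, 2.72).

(-1.32, 2.72)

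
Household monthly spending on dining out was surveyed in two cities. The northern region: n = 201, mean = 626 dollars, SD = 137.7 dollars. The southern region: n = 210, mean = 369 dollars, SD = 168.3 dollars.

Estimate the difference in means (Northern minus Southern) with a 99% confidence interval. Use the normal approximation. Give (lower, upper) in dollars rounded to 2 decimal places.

(218.00, 296.00)

Per-group SEs: s₁/√n₁ = 137.7/√201 = 9.7126, s₂/√n₂ = 168.3/√210 = 11.6138.
Unpooled SE of the difference: √(94.33459876 + 134.88035044) = 15.1398.
Margin of error = z* · SE = 2.576 × 15.1398 = 39.0001.
x̄₁ − x̄₂ = 626 − 369 = 257.0000.
CI: 257.0000 ± 39.0001 = (218.00, 296.00).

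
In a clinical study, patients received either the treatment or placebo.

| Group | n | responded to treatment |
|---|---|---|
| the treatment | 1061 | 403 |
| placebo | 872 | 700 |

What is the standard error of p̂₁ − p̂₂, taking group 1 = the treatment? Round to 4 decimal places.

p̂₁ = 403/1061 = 0.3798 and p̂₂ = 700/872 = 0.8028.
SE₁ = √(p̂₁(1−p̂₁)/n₁) = √(0.3798·0.6202/1061) = 0.01490; SE₂ = √(0.8028·0.1972/872) = 0.01347.
Independent samples: SE of the difference = √(SE₁² + SE₂²) = √(0.00022201 + 0.0001814409) = 0.02009.

0.0201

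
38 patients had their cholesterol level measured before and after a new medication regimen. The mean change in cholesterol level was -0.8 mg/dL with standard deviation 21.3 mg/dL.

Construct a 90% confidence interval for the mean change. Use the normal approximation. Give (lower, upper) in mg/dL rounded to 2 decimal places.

(-6.48, 4.88)

This is a matched-pairs design, so SE = s_d/√n = 21.3/√38 = 3.4553.
Margin = 1.645 × 3.4553 = 5.6840; the interval is -0.8 ± 5.6840 = (-6.48, 4.88).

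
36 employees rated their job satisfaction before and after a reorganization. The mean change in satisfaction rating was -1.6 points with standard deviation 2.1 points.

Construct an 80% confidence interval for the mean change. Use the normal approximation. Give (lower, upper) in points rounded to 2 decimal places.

This is a matched-pairs design, so SE = s_d/√n = 2.1/√36 = 0.3500.
Margin = 1.282 × 0.3500 = 0.4487; the interval is -1.6 ± 0.4487 = (-2.05, -1.15).

(-2.05, -1.15)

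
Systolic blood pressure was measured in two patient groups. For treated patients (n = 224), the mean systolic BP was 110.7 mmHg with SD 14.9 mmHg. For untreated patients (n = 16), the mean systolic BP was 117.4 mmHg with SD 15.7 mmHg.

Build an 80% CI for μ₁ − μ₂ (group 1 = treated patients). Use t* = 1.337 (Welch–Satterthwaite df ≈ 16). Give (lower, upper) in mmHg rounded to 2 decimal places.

(-12.11, -1.29)

Per-group SEs: s₁/√n₁ = 14.9/√224 = 0.9955, s₂/√n₂ = 15.7/√16 = 3.9250.
Unpooled SE of the difference: √(0.99102025 + 15.405625) = 4.0493.
Margin of error = t* · SE = 1.337 × 4.0493 = 5.4139.
x̄₁ − x̄₂ = 110.7 − 117.4 = -6.7000.
CI: -6.7000 ± 5.4139 = (-12.11, -1.29).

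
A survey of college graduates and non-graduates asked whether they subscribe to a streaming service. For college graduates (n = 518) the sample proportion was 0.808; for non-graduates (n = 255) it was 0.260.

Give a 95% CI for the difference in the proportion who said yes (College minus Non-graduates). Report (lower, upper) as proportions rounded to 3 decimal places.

Each SE is √(p̂(1−p̂)/n): √(0.8080·0.1920/518) = 0.01731 and √(0.2600·0.7400/255) = 0.02747.
SE(p̂₁ − p̂₂) = √(SE₁² + SE₂²) = √(0.0002996361 + 0.0007546009) = 0.03247, since the two samples are independent.
At 95% confidence z* = 1.960; margin = 1.960 × 0.03247 = 0.06364.
The difference is 0.8080 − 0.2600 = 0.5480, so the interval is 0.5480 ± 0.06364 = (0.484, 0.612).

(0.484, 0.612)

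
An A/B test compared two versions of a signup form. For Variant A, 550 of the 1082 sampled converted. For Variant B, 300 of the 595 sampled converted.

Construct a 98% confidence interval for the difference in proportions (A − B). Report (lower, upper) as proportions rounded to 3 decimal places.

Sample proportions: 550/1082 = 0.5083, 300/595 = 0.5042.
Each SE is √(p̂(1−p̂)/n): √(0.5083·0.4917/1082) = 0.01520 and √(0.5042·0.4958/595) = 0.02050.
SE(p̂₁ − p̂₂) = √(SE₁² + SE₂²) = √(0.00023104 + 0.00042025) = 0.02552, since the two samples are independent.
At 98% confidence z* = 2.326; margin = 2.326 × 0.02552 = 0.05936.
The difference is 0.5083 − 0.5042 = 0.0041, so the interval is 0.0041 ± 0.05936 = (-0.055, 0.063).

(-0.055, 0.063)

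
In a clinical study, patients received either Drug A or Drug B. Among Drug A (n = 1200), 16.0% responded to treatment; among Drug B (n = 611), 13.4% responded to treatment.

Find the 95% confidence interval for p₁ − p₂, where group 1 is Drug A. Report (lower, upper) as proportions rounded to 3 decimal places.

Each SE is √(p̂(1−p̂)/n): √(0.1600·0.8400/1200) = 0.01058 and √(0.1340·0.8660/611) = 0.01378.
SE(p̂₁ − p̂₂) = √(SE₁² + SE₂²) = √(0.0001119364 + 0.0001898884) = 0.01737, since the two samples are independent.
At 95% confidence z* = 1.960; margin = 1.960 × 0.01737 = 0.03405.
The difference is 0.1600 − 0.1340 = 0.0260, so the interval is 0.0260 ± 0.03405 = (-0.008, 0.060).

(-0.008, 0.060)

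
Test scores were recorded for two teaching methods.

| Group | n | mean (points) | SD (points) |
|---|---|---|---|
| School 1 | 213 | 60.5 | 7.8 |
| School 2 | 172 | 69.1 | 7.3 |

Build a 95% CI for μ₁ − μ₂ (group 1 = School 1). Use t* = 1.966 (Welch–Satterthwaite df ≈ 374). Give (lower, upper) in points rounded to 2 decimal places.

(-10.12, -7.08)

Standard errors of each mean: 7.8/√213 = 0.5344 and 7.3/√172 = 0.5566.
SE(x̄₁ − x̄₂) = √(0.5344² + 0.5566²) = 0.7716 for independent samples with unequal variances.
With t* = 1.966, the margin is 1.966 × 0.7716 = 1.5170.
x̄₁ − x̄₂ = 60.5 − 69.1 = -8.6000; the interval is -8.6000 ± 1.5170 = (-10.12, -7.08).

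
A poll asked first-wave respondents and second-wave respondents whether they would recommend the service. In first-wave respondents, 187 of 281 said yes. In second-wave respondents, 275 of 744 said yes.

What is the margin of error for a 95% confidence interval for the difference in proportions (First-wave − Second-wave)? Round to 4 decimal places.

0.0652

p̂₁ = 187/281 = 0.6655 and p̂₂ = 275/744 = 0.3696.
SE₁ = √(p̂₁(1−p̂₁)/n₁) = √(0.6655·0.3345/281) = 0.02815; SE₂ = √(0.3696·0.6304/744) = 0.01770.
Independent samples: SE of the difference = √(SE₁² + SE₂²) = √(0.0007924225 + 0.00031329) = 0.03325.
z* for 95% confidence is 1.960, so the margin of error is 1.960 × 0.03325 = 0.06517.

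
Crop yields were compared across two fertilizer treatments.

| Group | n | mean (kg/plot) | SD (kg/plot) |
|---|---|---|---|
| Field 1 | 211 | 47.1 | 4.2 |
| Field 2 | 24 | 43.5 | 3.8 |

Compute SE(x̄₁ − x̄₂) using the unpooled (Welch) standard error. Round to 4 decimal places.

0.8278

SE₁ = s₁/√n₁ = 4.2/√211 = 0.2891; SE₂ = 3.8/√24 = 0.7757.
Independent samples, unequal variances: SE_diff = √(SE₁² + SE₂²) = √(0.08357881 + 0.60171049) = 0.8278.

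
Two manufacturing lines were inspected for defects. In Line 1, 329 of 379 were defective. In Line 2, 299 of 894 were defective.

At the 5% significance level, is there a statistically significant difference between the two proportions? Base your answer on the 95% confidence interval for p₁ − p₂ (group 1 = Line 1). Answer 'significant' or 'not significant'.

significant

First, p̂₁ = 329/379 = 0.8681; p̂₂ = 299/894 = 0.3345.
The two standard errors are √(0.8681×0.1319/379) = 0.01738 and √(0.3345×0.6655/894) = 0.01578.
Because the samples are independent, SE_diff = √(0.01738² + 0.01578²) = 0.02347.
Using z* = 1.960 for 95%, ME = 1.960 × 0.02347 = 0.04600.
p̂₁ − p̂₂ = 0.5336; interval 0.5336 ± 0.04600 gives (0.48760, 0.57960).
The interval (0.48760, 0.57960) does not contain 0, so the difference is significant.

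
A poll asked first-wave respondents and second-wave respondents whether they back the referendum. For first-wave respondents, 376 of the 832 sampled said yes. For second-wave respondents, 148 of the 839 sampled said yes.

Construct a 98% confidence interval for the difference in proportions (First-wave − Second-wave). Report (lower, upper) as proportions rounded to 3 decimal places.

(0.225, 0.326)

p̂₁ = 376/832 = 0.4519 and p̂₂ = 148/839 = 0.1764.
SE₁ = √(p̂₁(1−p̂₁)/n₁) = √(0.4519·0.5481/832) = 0.01725; SE₂ = √(0.1764·0.8236/839) = 0.01316.
Independent samples: SE of the difference = √(SE₁² + SE₂²) = √(0.0002975625 + 0.0001731856) = 0.02170.
z* for 98% confidence is 2.326, so the margin of error is 2.326 × 0.02170 = 0.05047.
Point estimate p̂₁ − p̂₂ = 0.4519 − 0.1764 = 0.2755.
0.2755 ± 0.05047 → (0.225, 0.326).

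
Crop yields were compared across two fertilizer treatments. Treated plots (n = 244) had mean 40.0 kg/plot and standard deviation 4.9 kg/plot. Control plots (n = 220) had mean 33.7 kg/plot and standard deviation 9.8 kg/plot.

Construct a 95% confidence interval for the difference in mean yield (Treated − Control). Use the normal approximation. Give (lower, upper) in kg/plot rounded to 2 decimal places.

(4.87, 7.73)

Standard errors of each mean: 4.9/√244 = 0.3137 and 9.8/√220 = 0.6607.
SE(x̄₁ − x̄₂) = √(0.3137² + 0.6607²) = 0.7314 for independent samples with unequal variances.
With z* = 1.960, the margin is 1.960 × 0.7314 = 1.4335.
x̄₁ − x̄₂ = 40.0 − 33.7 = 6.3000; the interval is 6.3000 ± 1.4335 = (4.87, 7.73).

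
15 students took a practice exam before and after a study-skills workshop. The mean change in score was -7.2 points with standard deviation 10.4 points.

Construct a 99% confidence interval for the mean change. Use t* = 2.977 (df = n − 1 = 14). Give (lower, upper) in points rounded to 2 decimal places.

(-15.19, 0.79)

Paired design: SE = s_d/√n = 10.4/√15 = 2.6853.
t* = 2.977; margin of error = 2.977 × 2.6853 = 7.9941.
-7.2 ± 7.9941 → (-15.19, 0.79).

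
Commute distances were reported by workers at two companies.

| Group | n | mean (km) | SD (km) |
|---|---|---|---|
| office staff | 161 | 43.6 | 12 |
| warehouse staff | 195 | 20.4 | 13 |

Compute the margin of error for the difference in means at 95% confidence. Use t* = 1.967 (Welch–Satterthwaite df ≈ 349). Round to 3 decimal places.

SE₁ = s₁/√n₁ = 12/√161 = 0.9457; SE₂ = 13/√195 = 0.9309.
Independent samples, unequal variances: SE_diff = √(SE₁² + SE₂²) = √(0.89434849 + 0.86657481) = 1.3270.
t* = 1.967, so margin of error = 1.967 × 1.3270 = 2.6102.

2.610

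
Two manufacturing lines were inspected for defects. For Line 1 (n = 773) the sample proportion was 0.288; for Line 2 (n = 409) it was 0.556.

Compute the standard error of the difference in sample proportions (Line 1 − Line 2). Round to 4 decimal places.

The two standard errors are √(0.2880×0.7120/773) = 0.01629 and √(0.5560×0.4440/409) = 0.02457.
Because the samples are independent, SE_diff = √(0.01629² + 0.02457²) = 0.02948.

0.0295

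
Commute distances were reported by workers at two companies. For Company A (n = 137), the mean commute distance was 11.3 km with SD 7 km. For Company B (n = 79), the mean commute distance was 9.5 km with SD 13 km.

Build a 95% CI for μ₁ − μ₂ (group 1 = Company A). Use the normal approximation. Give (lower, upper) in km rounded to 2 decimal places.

Per-group SEs: s₁/√n₁ = 7/√137 = 0.5981, s₂/√n₂ = 13/√79 = 1.4626.
Unpooled SE of the difference: √(0.35772361 + 2.13919876) = 1.5802.
Margin of error = z* · SE = 1.960 × 1.5802 = 3.0972.
x̄₁ − x̄₂ = 11.3 − 9.5 = 1.8000.
CI: 1.8000 ± 3.0972 = (-1.30, 4.90).

(-1.30, 4.90)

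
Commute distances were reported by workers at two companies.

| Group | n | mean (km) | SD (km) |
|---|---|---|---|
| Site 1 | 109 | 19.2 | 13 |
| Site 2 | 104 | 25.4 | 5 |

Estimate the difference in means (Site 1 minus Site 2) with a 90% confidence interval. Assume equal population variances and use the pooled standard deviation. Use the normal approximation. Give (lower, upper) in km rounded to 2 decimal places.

(-8.44, -3.96)

Pooled variance s_p² = [108·13² + 103·5²] / (109+104−2) = 98.7062, so s_p = 9.9351.
SE_diff = s_p·√(1/n₁ + 1/n₂) = 9.9351·√(1/109 + 1/104) = 1.3619.
z* = 1.645; margin = 1.645 × 1.3619 = 2.2403.
Difference = 19.2 − 25.4 = -6.2000.
-6.2000 ± 2.2403 → (-8.44, -3.96).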